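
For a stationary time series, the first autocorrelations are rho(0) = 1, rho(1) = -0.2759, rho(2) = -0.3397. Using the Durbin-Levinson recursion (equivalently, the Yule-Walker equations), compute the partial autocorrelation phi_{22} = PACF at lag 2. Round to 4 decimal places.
\phi_{22} = -0.4501

The PACF at lag k is phi_{kk}, the last component of the solution
to the Yule-Walker system G_k phi = r_k where
  (G_k)_{ij} = rho(|i - j|), (r_k)_i = rho(i), i,j = 1..k.
Equivalently, Durbin-Levinson gives phi_{kk} iteratively:
  phi_{11} = rho(1)
  phi_{kk} = [rho(k) - sum_{j=1..k-1} phi_{k-1,j} rho(k-j)]
            / [1 - sum_{j=1..k-1} phi_{k-1,j} rho(j)],
  phi_{k,j} = phi_{k-1,j} - phi_{kk} phi_{k-1,k-j},  j = 1..k-1.
Step k = 1:
  phi_11 = rho(1) = -0.2759.
Step k = 2:
  phi_22 = [rho(2) - phi_11 rho(1)] / [1 - phi_11 rho(1)] = [-0.3397 - (-0.2759)(-0.2759)] / [1 - (-0.2759)(-0.2759)]
         = -0.41582081 / 0.92387919 = -0.4501.
Therefore phi_{22} = -0.4501.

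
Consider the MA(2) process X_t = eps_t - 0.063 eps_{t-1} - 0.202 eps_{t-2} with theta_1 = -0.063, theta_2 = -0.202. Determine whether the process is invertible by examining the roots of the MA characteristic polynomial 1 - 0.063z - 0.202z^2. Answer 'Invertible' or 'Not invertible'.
\text{Invertible}

The MA(q) characteristic polynomial is P(z) = 1 - 0.063z - 0.202z^2.
Invertibility requires all roots to lie outside the unit circle, i.e. |z| > 1 for every root.
Set 1 + (-0.063) z + (-0.202) z^2 = 0, i.e. a z^2 + b z + c = 0 with a = -0.202, b = -0.063, c = 1.
Discriminant D = b^2 - 4ac = (-0.063)^2 - 4*(-0.202)*1 = 0.003969 - (-0.808) = 0.811969.
D >= 0, so the roots are real: z = (-b +/- sqrt(D)) / (2a) = (0.063 +/- 0.901093) / (-0.404).
  z_1 = (0.063 + 0.901093) / (-0.404) = -2.3864,   |z_1| = 2.3864.
  z_2 = (0.063 - 0.901093) / (-0.404) = 2.0745,   |z_2| = 2.0745.
Moduli of all roots: 2.3864, 2.0745.
All moduli strictly greater than 1? Yes.
Verdict: Invertible.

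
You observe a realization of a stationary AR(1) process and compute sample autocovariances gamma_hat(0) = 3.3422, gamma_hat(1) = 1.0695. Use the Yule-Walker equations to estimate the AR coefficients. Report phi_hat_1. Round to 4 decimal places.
\hat\phi_{1} = 0.3200

The Yule-Walker equations for an AR(p) process read, in matrix form,
  Gamma_p phi = r_p,   with   (Gamma_p)_{ij} = gamma(|i - j|),
                       (r_p)_i = gamma(i),   i,j = 1..p.
Substitute the sample gammas (Toeplitz matrix and right-hand side of size 1):
  Gamma_p = [[3.3422]]
  r_p     = [1.0695]
With p = 1 this is the single equation gamma(0) phi_1 = gamma(1):
  phi_hat_1 = gamma(1) / gamma(0) = 1.0695 / 3.3422 = 0.3200.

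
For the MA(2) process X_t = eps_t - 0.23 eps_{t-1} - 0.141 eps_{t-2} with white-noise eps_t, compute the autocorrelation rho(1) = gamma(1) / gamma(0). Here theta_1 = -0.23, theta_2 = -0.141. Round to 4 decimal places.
\rho(1) = -0.1842

For an MA(q) process with theta_0 = 1, the autocovariance is
  gamma(k) = sigma^2 * sum_{i=0..q-k} theta_i * theta_{i+k},
and rho(k) = gamma(k) / gamma(0). Sigma^2 cancels.
  numerator   = (1)*(-0.23) + (-0.23)*(-0.141) = -0.19757.
  denominator = (1)^2 + (-0.23)^2 + (-0.141)^2 = 1.072781.
  rho(1) = -0.19757 / 1.072781 = -0.1842.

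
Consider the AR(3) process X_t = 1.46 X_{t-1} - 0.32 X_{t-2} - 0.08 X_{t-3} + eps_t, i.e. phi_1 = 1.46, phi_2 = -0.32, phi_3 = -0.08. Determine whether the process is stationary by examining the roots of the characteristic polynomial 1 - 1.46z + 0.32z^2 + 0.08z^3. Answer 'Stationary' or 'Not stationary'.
\text{Not stationary}

The AR(p) characteristic polynomial is P(z) = 1 - 1.46z + 0.32z^2 + 0.08z^3.
Stationarity requires all roots to lie outside the unit circle, i.e. |z| > 1 for every root.
Degree 3: look for a simple real root z0 first, then factor out (1 - z/z0) and solve the remaining quadratic.
Testing z0 = 2: P(2) = 1 + (-1.46)(2) + (0.32)(2)^2 + (0.08)(2)^3
  = 1 + (-2.92) + (1.28) + (0.64) = 0.  So z_0 = 2 is a root, |z_0| = 2.
Divide out the factor (1 - 0.5 z) = (1 - z/z0) (since 1/z0 = 0.5):
  P(z) = (1 - 0.5 z)(1 + (-0.96) z + (-0.16) z^2)
  [check: z-coef -0.96 - (0.5) = -1.46; z^2-coef -0.16 - (0.5)(-0.96) = 0.32; z^3-coef -(0.5)(-0.16) = 0.08.]
Remaining roots from the quadratic factor 1 + (-0.96) z + (-0.16) z^2:
  Set 1 + (-0.96) z + (-0.16) z^2 = 0, i.e. a z^2 + b z + c = 0 with a = -0.16, b = -0.96, c = 1.
  Discriminant D = b^2 - 4ac = (-0.96)^2 - 4*(-0.16)*1 = 0.9216 - (-0.64) = 1.5616.
  D >= 0, so the roots are real: z = (-b +/- sqrt(D)) / (2a) = (0.96 +/- 1.24964) / (-0.32).
    z_1 = (0.96 + 1.24964) / (-0.32) = -6.9051,   |z_1| = 6.9051.
    z_2 = (0.96 - 1.24964) / (-0.32) = 0.9051,   |z_2| = 0.9051.
Moduli of all roots: 2.0000, 6.9051, 0.9051.
All moduli strictly greater than 1? No.
Verdict: Not stationary.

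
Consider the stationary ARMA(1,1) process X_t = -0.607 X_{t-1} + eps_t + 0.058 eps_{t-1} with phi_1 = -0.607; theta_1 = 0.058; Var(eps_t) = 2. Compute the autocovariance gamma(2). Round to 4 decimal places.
\gamma(2) = 1.0182

Multiply the model equation by X_{t-k} and take expectations. With theta_0 = psi_0 = 1 and psi_j the MA(infinity) weights, this gives
  gamma(k) - sum_i phi_i gamma(k-i) = c_k,
  c_k = sigma^2 * sum_{j=k..q} theta_j psi_{j-k}   (c_k = 0 for k > q),
using gamma(-m) = gamma(m).
psi-weights needed (psi_j = theta_j + sum_i phi_i psi_{j-i}):
  psi_1 = theta_1 + phi_1 = 0.058 + (-0.607) = -0.549
Right-hand sides:
  c_0 = sigma^2 (1 + theta_1 psi_1) = 2 * (1 + (0.058)(-0.549)) = 2 * 0.968158 = 1.936316
  c_1 = sigma^2 theta_1 = 2 * (0.058) = 0.116
  c_2 = 0
Equations for k = 0 and k = 1 (AR order 1):
  gamma(0) = phi_1 gamma(1) + c_0
  gamma(1) = phi_1 gamma(0) + c_1
Substituting the second into the first: gamma(0) (1 - phi_1^2) = c_0 + phi_1 c_1, so
  gamma(0) = (c_0 + phi_1 c_1) / (1 - phi_1^2) = (1.936316 + (-0.607)(0.116)) / (1 - (-0.607)^2) = 1.865904 / 0.631551 = 2.954479.
  gamma(1) = phi_1 gamma(0) + c_1 = (-0.607)(2.954479) + (0.116) = -1.677369.
For k = 2 (> q): gamma(2) = phi_1 gamma(1) = (-0.607)(-1.677369) = 1.018163.
Therefore gamma(2) = 1.0182 (to 4 decimal places).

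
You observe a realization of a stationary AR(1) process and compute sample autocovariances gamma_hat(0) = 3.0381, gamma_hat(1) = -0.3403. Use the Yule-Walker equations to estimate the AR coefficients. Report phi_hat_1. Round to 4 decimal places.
\hat\phi_{1} = -0.1120

The Yule-Walker equations for an AR(p) process read, in matrix form,
  Gamma_p phi = r_p,   with   (Gamma_p)_{ij} = gamma(|i - j|),
                       (r_p)_i = gamma(i),   i,j = 1..p.
Substitute the sample gammas (Toeplitz matrix and right-hand side of size 1):
  Gamma_p = [[3.0381]]
  r_p     = [-0.3403]
With p = 1 this is the single equation gamma(0) phi_1 = gamma(1):
  phi_hat_1 = gamma(1) / gamma(0) = -0.3403 / 3.0381 = -0.1120.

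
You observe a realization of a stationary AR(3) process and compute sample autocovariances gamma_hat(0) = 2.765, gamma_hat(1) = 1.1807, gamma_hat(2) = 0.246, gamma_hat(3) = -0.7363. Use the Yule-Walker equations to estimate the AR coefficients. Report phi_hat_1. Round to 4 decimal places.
\hat\phi_{1} = 0.4390

The Yule-Walker equations for an AR(p) process read, in matrix form,
  Gamma_p phi = r_p,   with   (Gamma_p)_{ij} = gamma(|i - j|),
                       (r_p)_i = gamma(i),   i,j = 1..p.
Substitute the sample gammas (Toeplitz matrix and right-hand side of size 3):
  Gamma_p = [[2.765, 1.1807, 0.246], [1.1807, 2.765, 1.1807], [0.246, 1.1807, 2.765]]
  r_p     = [1.1807, 0.246, -0.7363]
Written out (R1..R3):
  (R1) 2.765 phi_1 + 1.1807 phi_2 + 0.246 phi_3 = 1.1807
  (R2) 1.1807 phi_1 + 2.765 phi_2 + 1.1807 phi_3 = 0.246
  (R3) 0.246 phi_1 + 1.1807 phi_2 + 2.765 phi_3 = -0.7363
Gaussian elimination:
  R2 <- R2 - (1.1807/2.765) R1 = R2 - (0.427016) R1:  2.260822 phi_2 + 1.075654 phi_3 = -0.258178
  R3 <- R3 - (0.246/2.765) R1 = R3 - (0.088969) R1:  1.075654 phi_2 + 2.743114 phi_3 = -0.841346
  R3 <- R3 - (1.075654/2.260822) R2 = R3 - (0.47578) R2:  2.231339 phi_3 = -0.71851
Back-substitution:
  phi_hat_3 = -0.71851 / 2.231339 = -0.322008
  phi_hat_2 = (-0.258178 - (1.075654)(-0.322008)) / 2.260822 = 0.039009
  phi_hat_1 = (1.1807 - (1.1807)(0.039009) - (0.246)(-0.322008)) / 2.765 = 0.439008
So phi_hat = [0.4390, 0.0390, -0.3220].
Therefore phi_hat_1 = 0.4390.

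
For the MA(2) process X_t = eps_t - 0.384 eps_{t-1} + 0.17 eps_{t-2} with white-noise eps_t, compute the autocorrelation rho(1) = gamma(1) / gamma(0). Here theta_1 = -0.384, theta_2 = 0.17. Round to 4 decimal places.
\rho(1) = -0.3819

For an MA(q) process with theta_0 = 1, the autocovariance is
  gamma(k) = sigma^2 * sum_{i=0..q-k} theta_i * theta_{i+k},
and rho(k) = gamma(k) / gamma(0). Sigma^2 cancels.
  numerator   = (1)*(-0.384) + (-0.384)*(0.17) = -0.44928.
  denominator = (1)^2 + (-0.384)^2 + (0.17)^2 = 1.176356.
  rho(1) = -0.44928 / 1.176356 = -0.3819.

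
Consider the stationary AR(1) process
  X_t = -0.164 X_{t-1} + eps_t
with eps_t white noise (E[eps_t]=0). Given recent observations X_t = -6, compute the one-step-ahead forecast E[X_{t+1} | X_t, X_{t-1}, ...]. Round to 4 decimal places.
E[X_{t+1} \mid \mathcal F_t] = 0.9840

For an AR(p) model X_t = c + sum_i phi_i X_{t-i} + eps_t, the
one-step-ahead conditional mean is
  E[X_{t+1} | X_t, ...] = c + sum_i phi_i X_{t+1-i}.
Substitute known values:
  E[X_{t+1} | ...] = (-0.164) * (-6)
                   = 0.9840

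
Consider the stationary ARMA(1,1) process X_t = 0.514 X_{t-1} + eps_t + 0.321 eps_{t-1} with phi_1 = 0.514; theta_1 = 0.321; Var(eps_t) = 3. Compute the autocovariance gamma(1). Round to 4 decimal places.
\gamma(1) = 3.9662

Multiply the model equation by X_{t-k} and take expectations. With theta_0 = psi_0 = 1 and psi_j the MA(infinity) weights, this gives
  gamma(k) - sum_i phi_i gamma(k-i) = c_k,
  c_k = sigma^2 * sum_{j=k..q} theta_j psi_{j-k}   (c_k = 0 for k > q),
using gamma(-m) = gamma(m).
psi-weights needed (psi_j = theta_j + sum_i phi_i psi_{j-i}):
  psi_1 = theta_1 + phi_1 = 0.321 + (0.514) = 0.835
Right-hand sides:
  c_0 = sigma^2 (1 + theta_1 psi_1) = 3 * (1 + (0.321)(0.835)) = 3 * 1.268035 = 3.804105
  c_1 = sigma^2 theta_1 = 3 * (0.321) = 0.963
  c_2 = 0
Equations for k = 0 and k = 1 (AR order 1):
  gamma(0) = phi_1 gamma(1) + c_0
  gamma(1) = phi_1 gamma(0) + c_1
Substituting the second into the first: gamma(0) (1 - phi_1^2) = c_0 + phi_1 c_1, so
  gamma(0) = (c_0 + phi_1 c_1) / (1 - phi_1^2) = (3.804105 + (0.514)(0.963)) / (1 - (0.514)^2) = 4.299087 / 0.735804 = 5.842707.
  gamma(1) = phi_1 gamma(0) + c_1 = (0.514)(5.842707) + (0.963) = 3.966151.
Therefore gamma(1) = 3.9662 (to 4 decimal places).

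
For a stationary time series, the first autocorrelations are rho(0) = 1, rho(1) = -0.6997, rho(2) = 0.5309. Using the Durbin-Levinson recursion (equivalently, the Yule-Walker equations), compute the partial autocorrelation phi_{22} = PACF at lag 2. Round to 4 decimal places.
\phi_{22} = 0.0810

The PACF at lag k is phi_{kk}, the last component of the solution
to the Yule-Walker system G_k phi = r_k where
  (G_k)_{ij} = rho(|i - j|), (r_k)_i = rho(i), i,j = 1..k.
Equivalently, Durbin-Levinson gives phi_{kk} iteratively:
  phi_{11} = rho(1)
  phi_{kk} = [rho(k) - sum_{j=1..k-1} phi_{k-1,j} rho(k-j)]
            / [1 - sum_{j=1..k-1} phi_{k-1,j} rho(j)],
  phi_{k,j} = phi_{k-1,j} - phi_{kk} phi_{k-1,k-j},  j = 1..k-1.
Step k = 1:
  phi_11 = rho(1) = -0.6997.
Step k = 2:
  phi_22 = [rho(2) - phi_11 rho(1)] / [1 - phi_11 rho(1)] = [0.5309 - (-0.6997)(-0.6997)] / [1 - (-0.6997)(-0.6997)]
         = 0.04131991 / 0.51041991 = 0.081.
Therefore phi_{22} = 0.0810.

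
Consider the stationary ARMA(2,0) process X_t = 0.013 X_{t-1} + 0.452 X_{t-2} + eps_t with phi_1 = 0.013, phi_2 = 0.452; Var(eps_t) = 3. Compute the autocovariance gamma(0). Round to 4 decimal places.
\gamma(0) = 3.7724

Multiply the model equation by X_{t-k} and take expectations. With theta_0 = psi_0 = 1 and psi_j the MA(infinity) weights, this gives
  gamma(k) - sum_i phi_i gamma(k-i) = c_k,
  c_k = sigma^2 * sum_{j=k..q} theta_j psi_{j-k}   (c_k = 0 for k > q),
using gamma(-m) = gamma(m).
Pure AR (q = 0): c_0 = sigma^2 = 3, c_k = 0 for k >= 1.
Equations for k = 0, 1, 2 (AR order 2, c_2 = 0):
  (E0) gamma(0) = phi_1 gamma(1) + phi_2 gamma(2) + c_0
  (E1) gamma(1) = phi_1 gamma(0) + phi_2 gamma(1) + c_1
  (E2) gamma(2) = phi_1 gamma(1) + phi_2 gamma(0)
From (E1): gamma(1) = A gamma(0) + B with
  A = phi_1 / (1 - phi_2) = 0.013 / 0.548 = 0.023723,   B = c_1 / (1 - phi_2) = 0 / 0.548 = 0.
Insert (E2) into (E0): gamma(0) (1 - phi_2^2) = phi_1 (1 + phi_2) gamma(1) + c_0.
  phi_1 (1 + phi_2) = (0.013)(1.452) = 0.018876,   1 - phi_2^2 = 0.795696.
Replace gamma(1) by A gamma(0) + B and collect gamma(0):
  gamma(0) [0.795696 - (0.018876)(0.023723)] = c_0 = 3
  gamma(0) * 0.795248 = 3
  gamma(0) = 3 / 0.795248 = 3.772407.
Therefore gamma(0) = 3.7724 (to 4 decimal places).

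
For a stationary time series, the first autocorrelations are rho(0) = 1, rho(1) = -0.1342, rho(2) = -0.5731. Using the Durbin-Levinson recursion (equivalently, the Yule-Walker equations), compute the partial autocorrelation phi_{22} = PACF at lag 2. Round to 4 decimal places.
\phi_{22} = -0.6020

The PACF at lag k is phi_{kk}, the last component of the solution
to the Yule-Walker system G_k phi = r_k where
  (G_k)_{ij} = rho(|i - j|), (r_k)_i = rho(i), i,j = 1..k.
Equivalently, Durbin-Levinson gives phi_{kk} iteratively:
  phi_{11} = rho(1)
  phi_{kk} = [rho(k) - sum_{j=1..k-1} phi_{k-1,j} rho(k-j)]
            / [1 - sum_{j=1..k-1} phi_{k-1,j} rho(j)],
  phi_{k,j} = phi_{k-1,j} - phi_{kk} phi_{k-1,k-j},  j = 1..k-1.
Step k = 1:
  phi_11 = rho(1) = -0.1342.
Step k = 2:
  phi_22 = [rho(2) - phi_11 rho(1)] / [1 - phi_11 rho(1)] = [-0.5731 - (-0.1342)(-0.1342)] / [1 - (-0.1342)(-0.1342)]
         = -0.59110964 / 0.98199036 = -0.602.
Therefore phi_{22} = -0.6020.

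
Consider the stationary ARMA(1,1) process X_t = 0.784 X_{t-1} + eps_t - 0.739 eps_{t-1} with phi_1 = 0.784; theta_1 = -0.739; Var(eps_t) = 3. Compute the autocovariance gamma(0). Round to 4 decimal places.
\gamma(0) = 3.0158

Multiply the model equation by X_{t-k} and take expectations. With theta_0 = psi_0 = 1 and psi_j the MA(infinity) weights, this gives
  gamma(k) - sum_i phi_i gamma(k-i) = c_k,
  c_k = sigma^2 * sum_{j=k..q} theta_j psi_{j-k}   (c_k = 0 for k > q),
using gamma(-m) = gamma(m).
psi-weights needed (psi_j = theta_j + sum_i phi_i psi_{j-i}):
  psi_1 = theta_1 + phi_1 = -0.739 + (0.784) = 0.045
Right-hand sides:
  c_0 = sigma^2 (1 + theta_1 psi_1) = 3 * (1 + (-0.739)(0.045)) = 3 * 0.966745 = 2.900235
  c_1 = sigma^2 theta_1 = 3 * (-0.739) = -2.217
  c_2 = 0
Equations for k = 0 and k = 1 (AR order 1):
  gamma(0) = phi_1 gamma(1) + c_0
  gamma(1) = phi_1 gamma(0) + c_1
Substituting the second into the first: gamma(0) (1 - phi_1^2) = c_0 + phi_1 c_1, so
  gamma(0) = (c_0 + phi_1 c_1) / (1 - phi_1^2) = (2.900235 + (0.784)(-2.217)) / (1 - (0.784)^2) = 1.162107 / 0.385344 = 3.015765.
Therefore gamma(0) = 3.0158 (to 4 decimal places).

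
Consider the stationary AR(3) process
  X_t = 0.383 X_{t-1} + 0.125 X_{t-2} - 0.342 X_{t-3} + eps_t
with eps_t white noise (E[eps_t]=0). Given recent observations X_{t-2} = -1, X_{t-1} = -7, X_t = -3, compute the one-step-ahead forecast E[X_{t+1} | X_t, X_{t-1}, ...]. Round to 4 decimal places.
E[X_{t+1} \mid \mathcal F_t] = -1.6820

For an AR(p) model X_t = c + sum_i phi_i X_{t-i} + eps_t, the
one-step-ahead conditional mean is
  E[X_{t+1} | X_t, ...] = c + sum_i phi_i X_{t+1-i}.
Substitute known values:
  E[X_{t+1} | ...] = (0.383) * (-3) + (0.125) * (-7) + (-0.342) * (-1)
                   = -1.6820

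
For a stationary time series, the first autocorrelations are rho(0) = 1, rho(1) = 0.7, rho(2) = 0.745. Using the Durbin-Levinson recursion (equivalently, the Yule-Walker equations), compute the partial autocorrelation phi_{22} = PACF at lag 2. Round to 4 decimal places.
\phi_{22} = 0.5000

The PACF at lag k is phi_{kk}, the last component of the solution
to the Yule-Walker system G_k phi = r_k where
  (G_k)_{ij} = rho(|i - j|), (r_k)_i = rho(i), i,j = 1..k.
Equivalently, Durbin-Levinson gives phi_{kk} iteratively:
  phi_{11} = rho(1)
  phi_{kk} = [rho(k) - sum_{j=1..k-1} phi_{k-1,j} rho(k-j)]
            / [1 - sum_{j=1..k-1} phi_{k-1,j} rho(j)],
  phi_{k,j} = phi_{k-1,j} - phi_{kk} phi_{k-1,k-j},  j = 1..k-1.
Step k = 1:
  phi_11 = rho(1) = 0.7.
Step k = 2:
  phi_22 = [rho(2) - phi_11 rho(1)] / [1 - phi_11 rho(1)] = [0.745 - (0.7)(0.7)] / [1 - (0.7)(0.7)]
         = 0.255 / 0.51 = 0.5.
Therefore phi_{22} = 0.5000.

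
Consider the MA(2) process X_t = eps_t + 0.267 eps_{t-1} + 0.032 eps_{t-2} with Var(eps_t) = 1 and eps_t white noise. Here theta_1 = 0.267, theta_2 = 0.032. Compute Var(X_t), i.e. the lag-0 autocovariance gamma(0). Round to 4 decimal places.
\gamma(0) = 1.0723

For an MA(q) process X_t = eps_t + sum_i theta_i eps_{t-i} with
Var(eps_t) = sigma^2, the variance is
  gamma(0) = sigma^2 * (1 + sum_i theta_i^2).
  sum_i theta_i^2 = (0.267)^2 + (0.032)^2 = 0.071289 + 0.001024 = 0.072313.
  gamma(0) = 1 * (1 + 0.072313) = 1 * 1.072313 = 1.072313, which rounds to 1.0723.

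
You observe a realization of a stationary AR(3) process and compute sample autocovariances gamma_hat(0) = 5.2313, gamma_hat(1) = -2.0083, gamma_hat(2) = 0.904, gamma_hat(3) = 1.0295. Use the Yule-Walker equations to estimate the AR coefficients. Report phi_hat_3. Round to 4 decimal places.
\hat\phi_{3} = 0.3200

The Yule-Walker equations for an AR(p) process read, in matrix form,
  Gamma_p phi = r_p,   with   (Gamma_p)_{ij} = gamma(|i - j|),
                       (r_p)_i = gamma(i),   i,j = 1..p.
Substitute the sample gammas (Toeplitz matrix and right-hand side of size 3):
  Gamma_p = [[5.2313, -2.0083, 0.904], [-2.0083, 5.2313, -2.0083], [0.904, -2.0083, 5.2313]]
  r_p     = [-2.0083, 0.904, 1.0295]
Written out (R1..R3):
  (R1) 5.2313 phi_1 - 2.0083 phi_2 + 0.904 phi_3 = -2.0083
  (R2) -2.0083 phi_1 + 5.2313 phi_2 - 2.0083 phi_3 = 0.904
  (R3) 0.904 phi_1 - 2.0083 phi_2 + 5.2313 phi_3 = 1.0295
Gaussian elimination:
  R2 <- R2 - (-2.0083/5.2313) R1 = R2 - (-0.383901) R1:  4.460312 phi_2 - 1.661254 phi_3 = 0.133012
  R3 <- R3 - (0.904/5.2313) R1 = R3 - (0.172806) R1:  -1.661254 phi_2 + 5.075083 phi_3 = 1.376546
  R3 <- R3 - (-1.661254/4.460312) R2 = R3 - (-0.372452) R2:  4.456346 phi_3 = 1.426087
Back-substitution:
  phi_hat_3 = 1.426087 / 4.456346 = 0.320013
  phi_hat_2 = (0.133012 - (-1.661254)(0.320013)) / 4.460312 = 0.149011
  phi_hat_1 = (-2.0083 - (-2.0083)(0.149011) - (0.904)(0.320013)) / 5.2313 = -0.381996
So phi_hat = [-0.3820, 0.1490, 0.3200].
Therefore phi_hat_3 = 0.3200.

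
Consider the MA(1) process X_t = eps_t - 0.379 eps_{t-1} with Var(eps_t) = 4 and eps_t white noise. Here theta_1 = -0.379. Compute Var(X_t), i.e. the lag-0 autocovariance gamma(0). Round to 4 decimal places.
\gamma(0) = 4.5746

For an MA(q) process X_t = eps_t + sum_i theta_i eps_{t-i} with
Var(eps_t) = sigma^2, the variance is
  gamma(0) = sigma^2 * (1 + sum_i theta_i^2).
  sum_i theta_i^2 = (-0.379)^2 = 0.143641.
  gamma(0) = 4 * (1 + 0.143641) = 4 * 1.143641 = 4.574564, which rounds to 4.5746.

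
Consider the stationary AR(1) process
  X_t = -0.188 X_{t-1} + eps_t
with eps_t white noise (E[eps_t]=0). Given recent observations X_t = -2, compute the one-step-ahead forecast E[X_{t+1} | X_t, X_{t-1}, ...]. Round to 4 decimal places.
E[X_{t+1} \mid \mathcal F_t] = 0.3760

For an AR(p) model X_t = c + sum_i phi_i X_{t-i} + eps_t, the
one-step-ahead conditional mean is
  E[X_{t+1} | X_t, ...] = c + sum_i phi_i X_{t+1-i}.
Substitute known values:
  E[X_{t+1} | ...] = (-0.188) * (-2)
                   = 0.3760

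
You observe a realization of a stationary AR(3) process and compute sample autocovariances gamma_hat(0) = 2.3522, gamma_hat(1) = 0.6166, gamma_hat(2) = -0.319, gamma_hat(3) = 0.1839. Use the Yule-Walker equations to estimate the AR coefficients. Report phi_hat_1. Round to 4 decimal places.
\hat\phi_{1} = 0.3640

The Yule-Walker equations for an AR(p) process read, in matrix form,
  Gamma_p phi = r_p,   with   (Gamma_p)_{ij} = gamma(|i - j|),
                       (r_p)_i = gamma(i),   i,j = 1..p.
Substitute the sample gammas (Toeplitz matrix and right-hand side of size 3):
  Gamma_p = [[2.3522, 0.6166, -0.319], [0.6166, 2.3522, 0.6166], [-0.319, 0.6166, 2.3522]]
  r_p     = [0.6166, -0.319, 0.1839]
Written out (R1..R3):
  (R1) 2.3522 phi_1 + 0.6166 phi_2 - 0.319 phi_3 = 0.6166
  (R2) 0.6166 phi_1 + 2.3522 phi_2 + 0.6166 phi_3 = -0.319
  (R3) -0.319 phi_1 + 0.6166 phi_2 + 2.3522 phi_3 = 0.1839
Gaussian elimination:
  R2 <- R2 - (0.6166/2.3522) R1 = R2 - (0.262138) R1:  2.190566 phi_2 + 0.700222 phi_3 = -0.480634
  R3 <- R3 - (-0.319/2.3522) R1 = R3 - (-0.135618) R1:  0.700222 phi_2 + 2.308938 phi_3 = 0.267522
  R3 <- R3 - (0.700222/2.190566) R2 = R3 - (0.319653) R2:  2.08511 phi_3 = 0.421158
Back-substitution:
  phi_hat_3 = 0.421158 / 2.08511 = 0.201984
  phi_hat_2 = (-0.480634 - (0.700222)(0.201984)) / 2.190566 = -0.283976
  phi_hat_1 = (0.6166 - (0.6166)(-0.283976) - (-0.319)(0.201984)) / 2.3522 = 0.363971
So phi_hat = [0.3640, -0.2840, 0.2020].
Therefore phi_hat_1 = 0.3640.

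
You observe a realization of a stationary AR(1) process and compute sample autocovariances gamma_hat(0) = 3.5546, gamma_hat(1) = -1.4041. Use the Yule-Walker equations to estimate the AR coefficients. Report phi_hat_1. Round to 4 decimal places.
\hat\phi_{1} = -0.3950

The Yule-Walker equations for an AR(p) process read, in matrix form,
  Gamma_p phi = r_p,   with   (Gamma_p)_{ij} = gamma(|i - j|),
                       (r_p)_i = gamma(i),   i,j = 1..p.
Substitute the sample gammas (Toeplitz matrix and right-hand side of size 1):
  Gamma_p = [[3.5546]]
  r_p     = [-1.4041]
With p = 1 this is the single equation gamma(0) phi_1 = gamma(1):
  phi_hat_1 = gamma(1) / gamma(0) = -1.4041 / 3.5546 = -0.3950.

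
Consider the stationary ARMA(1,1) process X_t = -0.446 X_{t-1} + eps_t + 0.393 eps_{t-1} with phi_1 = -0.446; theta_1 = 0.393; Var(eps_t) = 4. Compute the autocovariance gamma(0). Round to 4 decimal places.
\gamma(0) = 4.0140

Multiply the model equation by X_{t-k} and take expectations. With theta_0 = psi_0 = 1 and psi_j the MA(infinity) weights, this gives
  gamma(k) - sum_i phi_i gamma(k-i) = c_k,
  c_k = sigma^2 * sum_{j=k..q} theta_j psi_{j-k}   (c_k = 0 for k > q),
using gamma(-m) = gamma(m).
psi-weights needed (psi_j = theta_j + sum_i phi_i psi_{j-i}):
  psi_1 = theta_1 + phi_1 = 0.393 + (-0.446) = -0.053
Right-hand sides:
  c_0 = sigma^2 (1 + theta_1 psi_1) = 4 * (1 + (0.393)(-0.053)) = 4 * 0.979171 = 3.916684
  c_1 = sigma^2 theta_1 = 4 * (0.393) = 1.572
  c_2 = 0
Equations for k = 0 and k = 1 (AR order 1):
  gamma(0) = phi_1 gamma(1) + c_0
  gamma(1) = phi_1 gamma(0) + c_1
Substituting the second into the first: gamma(0) (1 - phi_1^2) = c_0 + phi_1 c_1, so
  gamma(0) = (c_0 + phi_1 c_1) / (1 - phi_1^2) = (3.916684 + (-0.446)(1.572)) / (1 - (-0.446)^2) = 3.215572 / 0.801084 = 4.014026.
Therefore gamma(0) = 4.0140 (to 4 decimal places).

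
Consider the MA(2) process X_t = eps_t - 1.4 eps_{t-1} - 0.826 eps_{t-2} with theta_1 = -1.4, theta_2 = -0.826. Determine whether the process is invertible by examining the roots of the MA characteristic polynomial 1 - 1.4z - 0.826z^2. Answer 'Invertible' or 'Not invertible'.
\text{Not invertible}

The MA(q) characteristic polynomial is P(z) = 1 - 1.4z - 0.826z^2.
Invertibility requires all roots to lie outside the unit circle, i.e. |z| > 1 for every root.
Set 1 + (-1.4) z + (-0.826) z^2 = 0, i.e. a z^2 + b z + c = 0 with a = -0.826, b = -1.4, c = 1.
Discriminant D = b^2 - 4ac = (-1.4)^2 - 4*(-0.826)*1 = 1.96 - (-3.304) = 5.264.
D >= 0, so the roots are real: z = (-b +/- sqrt(D)) / (2a) = (1.4 +/- 2.294341) / (-1.652).
  z_1 = (1.4 + 2.294341) / (-1.652) = -2.2363,   |z_1| = 2.2363.
  z_2 = (1.4 - 2.294341) / (-1.652) = 0.5414,   |z_2| = 0.5414.
Moduli of all roots: 2.2363, 0.5414.
All moduli strictly greater than 1? No.
Verdict: Not invertible.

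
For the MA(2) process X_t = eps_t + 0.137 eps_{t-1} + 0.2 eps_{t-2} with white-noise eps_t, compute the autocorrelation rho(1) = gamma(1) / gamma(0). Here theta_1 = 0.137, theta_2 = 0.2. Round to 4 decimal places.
\rho(1) = 0.1553

For an MA(q) process with theta_0 = 1, the autocovariance is
  gamma(k) = sigma^2 * sum_{i=0..q-k} theta_i * theta_{i+k},
and rho(k) = gamma(k) / gamma(0). Sigma^2 cancels.
  numerator   = (1)*(0.137) + (0.137)*(0.2) = 0.1644.
  denominator = (1)^2 + (0.137)^2 + (0.2)^2 = 1.058769.
  rho(1) = 0.1644 / 1.058769 = 0.1553.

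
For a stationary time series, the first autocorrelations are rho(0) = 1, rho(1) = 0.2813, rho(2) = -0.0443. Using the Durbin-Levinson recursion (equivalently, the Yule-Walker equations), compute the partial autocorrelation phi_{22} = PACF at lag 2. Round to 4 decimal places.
\phi_{22} = -0.1340

The PACF at lag k is phi_{kk}, the last component of the solution
to the Yule-Walker system G_k phi = r_k where
  (G_k)_{ij} = rho(|i - j|), (r_k)_i = rho(i), i,j = 1..k.
Equivalently, Durbin-Levinson gives phi_{kk} iteratively:
  phi_{11} = rho(1)
  phi_{kk} = [rho(k) - sum_{j=1..k-1} phi_{k-1,j} rho(k-j)]
            / [1 - sum_{j=1..k-1} phi_{k-1,j} rho(j)],
  phi_{k,j} = phi_{k-1,j} - phi_{kk} phi_{k-1,k-j},  j = 1..k-1.
Step k = 1:
  phi_11 = rho(1) = 0.2813.
Step k = 2:
  phi_22 = [rho(2) - phi_11 rho(1)] / [1 - phi_11 rho(1)] = [-0.0443 - (0.2813)(0.2813)] / [1 - (0.2813)(0.2813)]
         = -0.12342969 / 0.92087031 = -0.134.
Therefore phi_{22} = -0.1340.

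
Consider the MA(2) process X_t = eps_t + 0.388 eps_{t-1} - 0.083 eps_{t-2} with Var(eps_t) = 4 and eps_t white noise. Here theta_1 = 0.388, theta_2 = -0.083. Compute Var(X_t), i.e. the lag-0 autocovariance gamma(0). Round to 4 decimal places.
\gamma(0) = 4.6297

For an MA(q) process X_t = eps_t + sum_i theta_i eps_{t-i} with
Var(eps_t) = sigma^2, the variance is
  gamma(0) = sigma^2 * (1 + sum_i theta_i^2).
  sum_i theta_i^2 = (0.388)^2 + (-0.083)^2 = 0.150544 + 0.006889 = 0.157433.
  gamma(0) = 4 * (1 + 0.157433) = 4 * 1.157433 = 4.629732, which rounds to 4.6297.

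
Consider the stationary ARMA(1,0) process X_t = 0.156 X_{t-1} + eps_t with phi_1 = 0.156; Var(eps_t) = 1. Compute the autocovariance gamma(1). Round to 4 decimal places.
\gamma(1) = 0.1599

Multiply the model equation by X_{t-k} and take expectations. With theta_0 = psi_0 = 1 and psi_j the MA(infinity) weights, this gives
  gamma(k) - sum_i phi_i gamma(k-i) = c_k,
  c_k = sigma^2 * sum_{j=k..q} theta_j psi_{j-k}   (c_k = 0 for k > q),
using gamma(-m) = gamma(m).
Pure AR (q = 0): c_0 = sigma^2 = 1, c_k = 0 for k >= 1.
Equations for k = 0 and k = 1 (AR order 1):
  gamma(0) = phi_1 gamma(1) + c_0
  gamma(1) = phi_1 gamma(0) + c_1
Substituting the second into the first: gamma(0) (1 - phi_1^2) = c_0 + phi_1 c_1, so
  gamma(0) = c_0 / (1 - phi_1^2) = 1 / (1 - (0.156)^2) = 1 / 0.975664 = 1.024943.
  gamma(1) = phi_1 gamma(0) = (0.156)(1.024943) = 0.159891.
Therefore gamma(1) = 0.1599 (to 4 decimal places).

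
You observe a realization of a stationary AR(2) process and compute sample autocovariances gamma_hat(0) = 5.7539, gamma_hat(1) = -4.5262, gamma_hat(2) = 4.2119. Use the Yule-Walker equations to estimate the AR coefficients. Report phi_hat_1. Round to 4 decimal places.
\hat\phi_{1} = -0.5530

The Yule-Walker equations for an AR(p) process read, in matrix form,
  Gamma_p phi = r_p,   with   (Gamma_p)_{ij} = gamma(|i - j|),
                       (r_p)_i = gamma(i),   i,j = 1..p.
Substitute the sample gammas (Toeplitz matrix and right-hand side of size 2):
  Gamma_p = [[5.7539, -4.5262], [-4.5262, 5.7539]]
  r_p     = [-4.5262, 4.2119]
Written out:
  5.7539 phi_1 - 4.5262 phi_2 = -4.5262
  -4.5262 phi_1 + 5.7539 phi_2 = 4.2119
Solve by Cramer's rule:
  det = gamma(0)^2 - gamma(1)^2 = (5.7539)^2 - (-4.5262)^2 = 33.10736521 - 20.48648644 = 12.62087877
  phi_hat_1 = [gamma(1) gamma(0) - gamma(1) gamma(2)] / det = [(-4.5262)(5.7539) - (-4.5262)(4.2119)] / 12.62087877 = -6.9794004 / 12.62087877 = -0.553
  phi_hat_2 = [gamma(0) gamma(2) - gamma(1)^2] / det = [(5.7539)(4.2119) - (-4.5262)^2] / 12.62087877 = 3.74836497 / 12.62087877 = 0.297
So phi_hat = [-0.5530, 0.2970].
Therefore phi_hat_1 = -0.5530.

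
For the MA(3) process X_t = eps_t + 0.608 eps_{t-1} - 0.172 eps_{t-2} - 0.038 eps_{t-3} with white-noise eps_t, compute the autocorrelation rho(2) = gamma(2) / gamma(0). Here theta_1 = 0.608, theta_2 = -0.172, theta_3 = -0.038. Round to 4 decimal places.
\rho(2) = -0.1393

For an MA(q) process with theta_0 = 1, the autocovariance is
  gamma(k) = sigma^2 * sum_{i=0..q-k} theta_i * theta_{i+k},
and rho(k) = gamma(k) / gamma(0). Sigma^2 cancels.
  numerator   = (1)*(-0.172) + (0.608)*(-0.038) = -0.195104.
  denominator = (1)^2 + (0.608)^2 + (-0.172)^2 + (-0.038)^2 = 1.400692.
  rho(2) = -0.195104 / 1.400692 = -0.1393.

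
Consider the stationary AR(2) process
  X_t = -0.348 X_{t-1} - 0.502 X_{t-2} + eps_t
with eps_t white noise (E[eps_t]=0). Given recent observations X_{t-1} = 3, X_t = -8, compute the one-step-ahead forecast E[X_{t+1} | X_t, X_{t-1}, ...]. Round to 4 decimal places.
E[X_{t+1} \mid \mathcal F_t] = 1.2780

For an AR(p) model X_t = c + sum_i phi_i X_{t-i} + eps_t, the
one-step-ahead conditional mean is
  E[X_{t+1} | X_t, ...] = c + sum_i phi_i X_{t+1-i}.
Substitute known values:
  E[X_{t+1} | ...] = (-0.348) * (-8) + (-0.502) * (3)
                   = 1.2780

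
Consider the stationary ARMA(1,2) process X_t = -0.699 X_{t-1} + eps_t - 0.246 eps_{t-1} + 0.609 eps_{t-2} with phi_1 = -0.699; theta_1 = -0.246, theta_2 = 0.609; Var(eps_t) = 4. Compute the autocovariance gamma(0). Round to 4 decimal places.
\gamma(0) = 20.1789

Multiply the model equation by X_{t-k} and take expectations. With theta_0 = psi_0 = 1 and psi_j the MA(infinity) weights, this gives
  gamma(k) - sum_i phi_i gamma(k-i) = c_k,
  c_k = sigma^2 * sum_{j=k..q} theta_j psi_{j-k}   (c_k = 0 for k > q),
using gamma(-m) = gamma(m).
psi-weights needed (psi_j = theta_j + sum_i phi_i psi_{j-i}):
  psi_1 = theta_1 + phi_1 = -0.246 + (-0.699) = -0.945
  psi_2 = theta_2 + phi_1 psi_1 = 0.609 + (-0.699)(-0.945) = 1.269555
Right-hand sides:
  c_0 = sigma^2 (1 + theta_1 psi_1 + theta_2 psi_2) = 4 * (1 + (-0.246)(-0.945) + (0.609)(1.269555)) = 4 * 2.005629 = 8.022516
  c_1 = sigma^2 (theta_1 + theta_2 psi_1) = 4 * (-0.246 + (0.609)(-0.945)) = -3.28602
  c_2 = sigma^2 theta_2 = 4 * (0.609) = 2.436
Equations for k = 0 and k = 1 (AR order 1):
  gamma(0) = phi_1 gamma(1) + c_0
  gamma(1) = phi_1 gamma(0) + c_1
Substituting the second into the first: gamma(0) (1 - phi_1^2) = c_0 + phi_1 c_1, so
  gamma(0) = (c_0 + phi_1 c_1) / (1 - phi_1^2) = (8.022516 + (-0.699)(-3.28602)) / (1 - (-0.699)^2) = 10.319444 / 0.511399 = 20.17885.
Therefore gamma(0) = 20.1789 (to 4 decimal places).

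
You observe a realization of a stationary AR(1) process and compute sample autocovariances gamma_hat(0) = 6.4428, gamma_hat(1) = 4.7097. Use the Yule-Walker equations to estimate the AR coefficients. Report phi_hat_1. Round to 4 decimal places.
\hat\phi_{1} = 0.7310

The Yule-Walker equations for an AR(p) process read, in matrix form,
  Gamma_p phi = r_p,   with   (Gamma_p)_{ij} = gamma(|i - j|),
                       (r_p)_i = gamma(i),   i,j = 1..p.
Substitute the sample gammas (Toeplitz matrix and right-hand side of size 1):
  Gamma_p = [[6.4428]]
  r_p     = [4.7097]
With p = 1 this is the single equation gamma(0) phi_1 = gamma(1):
  phi_hat_1 = gamma(1) / gamma(0) = 4.7097 / 6.4428 = 0.7310.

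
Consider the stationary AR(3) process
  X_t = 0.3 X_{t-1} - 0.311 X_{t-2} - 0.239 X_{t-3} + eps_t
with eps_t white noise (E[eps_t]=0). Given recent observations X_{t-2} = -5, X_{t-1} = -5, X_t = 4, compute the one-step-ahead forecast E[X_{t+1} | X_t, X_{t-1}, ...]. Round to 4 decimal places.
E[X_{t+1} \mid \mathcal F_t] = 3.9500

For an AR(p) model X_t = c + sum_i phi_i X_{t-i} + eps_t, the
one-step-ahead conditional mean is
  E[X_{t+1} | X_t, ...] = c + sum_i phi_i X_{t+1-i}.
Substitute known values:
  E[X_{t+1} | ...] = (0.3) * (4) + (-0.311) * (-5) + (-0.239) * (-5)
                   = 3.9500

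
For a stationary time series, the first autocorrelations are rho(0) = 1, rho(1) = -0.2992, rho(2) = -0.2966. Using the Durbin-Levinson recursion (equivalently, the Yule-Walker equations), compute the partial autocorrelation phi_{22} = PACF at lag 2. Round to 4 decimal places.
\phi_{22} = -0.4241

The PACF at lag k is phi_{kk}, the last component of the solution
to the Yule-Walker system G_k phi = r_k where
  (G_k)_{ij} = rho(|i - j|), (r_k)_i = rho(i), i,j = 1..k.
Equivalently, Durbin-Levinson gives phi_{kk} iteratively:
  phi_{11} = rho(1)
  phi_{kk} = [rho(k) - sum_{j=1..k-1} phi_{k-1,j} rho(k-j)]
            / [1 - sum_{j=1..k-1} phi_{k-1,j} rho(j)],
  phi_{k,j} = phi_{k-1,j} - phi_{kk} phi_{k-1,k-j},  j = 1..k-1.
Step k = 1:
  phi_11 = rho(1) = -0.2992.
Step k = 2:
  phi_22 = [rho(2) - phi_11 rho(1)] / [1 - phi_11 rho(1)] = [-0.2966 - (-0.2992)(-0.2992)] / [1 - (-0.2992)(-0.2992)]
         = -0.38612064 / 0.91047936 = -0.4241.
Therefore phi_{22} = -0.4241.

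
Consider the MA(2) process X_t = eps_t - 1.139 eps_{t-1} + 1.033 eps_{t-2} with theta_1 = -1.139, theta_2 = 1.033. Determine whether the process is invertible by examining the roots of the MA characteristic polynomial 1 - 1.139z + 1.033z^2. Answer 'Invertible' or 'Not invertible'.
\text{Not invertible}

The MA(q) characteristic polynomial is P(z) = 1 - 1.139z + 1.033z^2.
Invertibility requires all roots to lie outside the unit circle, i.e. |z| > 1 for every root.
Set 1 + (-1.139) z + (1.033) z^2 = 0, i.e. a z^2 + b z + c = 0 with a = 1.033, b = -1.139, c = 1.
Discriminant D = b^2 - 4ac = (-1.139)^2 - 4*(1.033)*1 = 1.297321 - (4.132) = -2.834679.
D < 0, so the roots are the complex-conjugate pair z = (-b +/- i sqrt(-D)) / (2a) = 0.5513 +/- 0.8149i.
For a conjugate pair |z|^2 = z * conj(z) = (product of roots) = c/a = 1/(1.033) = 0.968054, so |z| = sqrt(0.968054) = 0.9839 for both roots.
Moduli of all roots: 0.9839, 0.9839.
All moduli strictly greater than 1? No.
Verdict: Not invertible.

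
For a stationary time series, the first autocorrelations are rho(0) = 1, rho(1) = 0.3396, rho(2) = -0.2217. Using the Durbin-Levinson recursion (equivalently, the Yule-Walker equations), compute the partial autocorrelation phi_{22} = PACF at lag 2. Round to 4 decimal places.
\phi_{22} = -0.3810

The PACF at lag k is phi_{kk}, the last component of the solution
to the Yule-Walker system G_k phi = r_k where
  (G_k)_{ij} = rho(|i - j|), (r_k)_i = rho(i), i,j = 1..k.
Equivalently, Durbin-Levinson gives phi_{kk} iteratively:
  phi_{11} = rho(1)
  phi_{kk} = [rho(k) - sum_{j=1..k-1} phi_{k-1,j} rho(k-j)]
            / [1 - sum_{j=1..k-1} phi_{k-1,j} rho(j)],
  phi_{k,j} = phi_{k-1,j} - phi_{kk} phi_{k-1,k-j},  j = 1..k-1.
Step k = 1:
  phi_11 = rho(1) = 0.3396.
Step k = 2:
  phi_22 = [rho(2) - phi_11 rho(1)] / [1 - phi_11 rho(1)] = [-0.2217 - (0.3396)(0.3396)] / [1 - (0.3396)(0.3396)]
         = -0.33702816 / 0.88467184 = -0.381.
Therefore phi_{22} = -0.3810.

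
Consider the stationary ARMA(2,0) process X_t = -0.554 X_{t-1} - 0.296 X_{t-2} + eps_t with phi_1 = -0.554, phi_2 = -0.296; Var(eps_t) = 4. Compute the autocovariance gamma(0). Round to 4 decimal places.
\gamma(0) = 5.3643

Multiply the model equation by X_{t-k} and take expectations. With theta_0 = psi_0 = 1 and psi_j the MA(infinity) weights, this gives
  gamma(k) - sum_i phi_i gamma(k-i) = c_k,
  c_k = sigma^2 * sum_{j=k..q} theta_j psi_{j-k}   (c_k = 0 for k > q),
using gamma(-m) = gamma(m).
Pure AR (q = 0): c_0 = sigma^2 = 4, c_k = 0 for k >= 1.
Equations for k = 0, 1, 2 (AR order 2, c_2 = 0):
  (E0) gamma(0) = phi_1 gamma(1) + phi_2 gamma(2) + c_0
  (E1) gamma(1) = phi_1 gamma(0) + phi_2 gamma(1) + c_1
  (E2) gamma(2) = phi_1 gamma(1) + phi_2 gamma(0)
From (E1): gamma(1) = A gamma(0) + B with
  A = phi_1 / (1 - phi_2) = -0.554 / 1.296 = -0.427469,   B = c_1 / (1 - phi_2) = 0 / 1.296 = 0.
Insert (E2) into (E0): gamma(0) (1 - phi_2^2) = phi_1 (1 + phi_2) gamma(1) + c_0.
  phi_1 (1 + phi_2) = (-0.554)(0.704) = -0.390016,   1 - phi_2^2 = 0.912384.
Replace gamma(1) by A gamma(0) + B and collect gamma(0):
  gamma(0) [0.912384 - (-0.390016)(-0.427469)] = c_0 = 4
  gamma(0) * 0.745664 = 4
  gamma(0) = 4 / 0.745664 = 5.364345.
Therefore gamma(0) = 5.3643 (to 4 decimal places).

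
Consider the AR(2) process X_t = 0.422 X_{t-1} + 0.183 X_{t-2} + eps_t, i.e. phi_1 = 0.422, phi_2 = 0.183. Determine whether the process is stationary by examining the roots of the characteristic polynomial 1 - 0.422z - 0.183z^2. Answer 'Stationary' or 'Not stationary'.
\text{Stationary}

The AR(p) characteristic polynomial is P(z) = 1 - 0.422z - 0.183z^2.
Stationarity requires all roots to lie outside the unit circle, i.e. |z| > 1 for every root.
Set 1 + (-0.422) z + (-0.183) z^2 = 0, i.e. a z^2 + b z + c = 0 with a = -0.183, b = -0.422, c = 1.
Discriminant D = b^2 - 4ac = (-0.422)^2 - 4*(-0.183)*1 = 0.178084 - (-0.732) = 0.910084.
D >= 0, so the roots are real: z = (-b +/- sqrt(D)) / (2a) = (0.422 +/- 0.953983) / (-0.366).
  z_1 = (0.422 + 0.953983) / (-0.366) = -3.7595,   |z_1| = 3.7595.
  z_2 = (0.422 - 0.953983) / (-0.366) = 1.4535,   |z_2| = 1.4535.
Moduli of all roots: 3.7595, 1.4535.
All moduli strictly greater than 1? Yes.
Verdict: Stationary.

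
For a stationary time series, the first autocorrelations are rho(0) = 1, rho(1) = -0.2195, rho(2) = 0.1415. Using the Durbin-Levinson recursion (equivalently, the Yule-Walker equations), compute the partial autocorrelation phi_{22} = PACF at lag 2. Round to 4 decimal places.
\phi_{22} = 0.0980

The PACF at lag k is phi_{kk}, the last component of the solution
to the Yule-Walker system G_k phi = r_k where
  (G_k)_{ij} = rho(|i - j|), (r_k)_i = rho(i), i,j = 1..k.
Equivalently, Durbin-Levinson gives phi_{kk} iteratively:
  phi_{11} = rho(1)
  phi_{kk} = [rho(k) - sum_{j=1..k-1} phi_{k-1,j} rho(k-j)]
            / [1 - sum_{j=1..k-1} phi_{k-1,j} rho(j)],
  phi_{k,j} = phi_{k-1,j} - phi_{kk} phi_{k-1,k-j},  j = 1..k-1.
Step k = 1:
  phi_11 = rho(1) = -0.2195.
Step k = 2:
  phi_22 = [rho(2) - phi_11 rho(1)] / [1 - phi_11 rho(1)] = [0.1415 - (-0.2195)(-0.2195)] / [1 - (-0.2195)(-0.2195)]
         = 0.09331975 / 0.95181975 = 0.098.
Therefore phi_{22} = 0.0980.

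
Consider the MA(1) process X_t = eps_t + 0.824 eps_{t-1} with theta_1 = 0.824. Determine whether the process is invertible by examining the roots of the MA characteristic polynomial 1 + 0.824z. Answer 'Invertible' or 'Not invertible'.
\text{Invertible}

The MA(q) characteristic polynomial is P(z) = 1 + 0.824z.
Invertibility requires all roots to lie outside the unit circle, i.e. |z| > 1 for every root.
This is linear in z: 1 + (0.824) z = 0  =>  z = -1/(0.824) = -1.213592,  |z| = 1.213592.
Moduli of all roots: 1.2136.
All moduli strictly greater than 1? Yes.
Verdict: Invertible.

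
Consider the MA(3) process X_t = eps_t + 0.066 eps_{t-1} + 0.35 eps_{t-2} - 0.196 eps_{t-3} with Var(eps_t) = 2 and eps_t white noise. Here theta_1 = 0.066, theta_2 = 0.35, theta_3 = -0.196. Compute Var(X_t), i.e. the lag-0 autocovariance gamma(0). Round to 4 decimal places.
\gamma(0) = 2.3305

For an MA(q) process X_t = eps_t + sum_i theta_i eps_{t-i} with
Var(eps_t) = sigma^2, the variance is
  gamma(0) = sigma^2 * (1 + sum_i theta_i^2).
  sum_i theta_i^2 = (0.066)^2 + (0.35)^2 + (-0.196)^2 = 0.004356 + 0.1225 + 0.038416 = 0.165272.
  gamma(0) = 2 * (1 + 0.165272) = 2 * 1.165272 = 2.330544, which rounds to 2.3305.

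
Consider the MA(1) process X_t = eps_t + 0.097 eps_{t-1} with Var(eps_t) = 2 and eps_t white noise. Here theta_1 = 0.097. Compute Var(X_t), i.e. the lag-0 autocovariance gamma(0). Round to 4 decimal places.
\gamma(0) = 2.0188

For an MA(q) process X_t = eps_t + sum_i theta_i eps_{t-i} with
Var(eps_t) = sigma^2, the variance is
  gamma(0) = sigma^2 * (1 + sum_i theta_i^2).
  sum_i theta_i^2 = (0.097)^2 = 0.009409.
  gamma(0) = 2 * (1 + 0.009409) = 2 * 1.009409 = 2.018818, which rounds to 2.0188.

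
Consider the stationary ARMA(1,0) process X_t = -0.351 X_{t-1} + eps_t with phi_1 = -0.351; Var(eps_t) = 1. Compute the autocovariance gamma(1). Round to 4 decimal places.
\gamma(1) = -0.4003

Multiply the model equation by X_{t-k} and take expectations. With theta_0 = psi_0 = 1 and psi_j the MA(infinity) weights, this gives
  gamma(k) - sum_i phi_i gamma(k-i) = c_k,
  c_k = sigma^2 * sum_{j=k..q} theta_j psi_{j-k}   (c_k = 0 for k > q),
using gamma(-m) = gamma(m).
Pure AR (q = 0): c_0 = sigma^2 = 1, c_k = 0 for k >= 1.
Equations for k = 0 and k = 1 (AR order 1):
  gamma(0) = phi_1 gamma(1) + c_0
  gamma(1) = phi_1 gamma(0) + c_1
Substituting the second into the first: gamma(0) (1 - phi_1^2) = c_0 + phi_1 c_1, so
  gamma(0) = c_0 / (1 - phi_1^2) = 1 / (1 - (-0.351)^2) = 1 / 0.876799 = 1.140512.
  gamma(1) = phi_1 gamma(0) = (-0.351)(1.140512) = -0.40032.
Therefore gamma(1) = -0.4003 (to 4 decimal places).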